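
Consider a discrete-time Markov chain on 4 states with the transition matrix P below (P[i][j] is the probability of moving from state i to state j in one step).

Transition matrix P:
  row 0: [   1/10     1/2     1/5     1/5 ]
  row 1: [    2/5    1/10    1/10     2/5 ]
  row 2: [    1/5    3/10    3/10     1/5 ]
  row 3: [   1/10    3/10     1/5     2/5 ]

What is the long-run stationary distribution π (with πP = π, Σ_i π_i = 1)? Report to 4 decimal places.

Balance equations π_j = Σ_i π_i·P[i][j]:
  π_0 = 1/10·π_0 + 2/5·π_1 + 1/5·π_2 + 1/10·π_3
  π_1 = 1/2·π_0 + 1/10·π_1 + 3/10·π_2 + 3/10·π_3
  π_2 = 1/5·π_0 + 1/10·π_1 + 3/10·π_2 + 1/5·π_3
  normalize: π_0 + π_1 + π_2 + π_3 = 1
Solving the linear system gives exactly π = [105/514, 73/257, 49/257, 165/514].

π = [0.2043, 0.2840, 0.1907, 0.3210]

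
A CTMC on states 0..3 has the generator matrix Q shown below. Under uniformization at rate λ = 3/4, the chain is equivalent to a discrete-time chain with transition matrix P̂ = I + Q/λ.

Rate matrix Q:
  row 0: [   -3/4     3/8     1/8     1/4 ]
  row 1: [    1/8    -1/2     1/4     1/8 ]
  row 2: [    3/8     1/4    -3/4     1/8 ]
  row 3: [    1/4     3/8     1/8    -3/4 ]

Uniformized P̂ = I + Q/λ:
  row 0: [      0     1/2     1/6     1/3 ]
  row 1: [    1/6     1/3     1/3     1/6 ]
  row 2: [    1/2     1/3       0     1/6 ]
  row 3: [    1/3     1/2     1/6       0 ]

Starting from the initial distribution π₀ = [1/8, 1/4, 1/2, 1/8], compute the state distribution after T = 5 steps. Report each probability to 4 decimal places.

t=0: π = [0.1250, 0.2500, 0.5000, 0.1250]
t=1: π = [0.3333, 0.3750, 0.1250, 0.1667]
t=2: π = [0.1806, 0.4167, 0.2083, 0.1944]
t=3: π = [0.2384, 0.3958, 0.2014, 0.1644]
t=4: π = [0.2215, 0.4005, 0.1991, 0.1790]
t=5: π = [0.2260, 0.4001, 0.2002, 0.1737]

π = [0.2260, 0.4001, 0.2002, 0.1737]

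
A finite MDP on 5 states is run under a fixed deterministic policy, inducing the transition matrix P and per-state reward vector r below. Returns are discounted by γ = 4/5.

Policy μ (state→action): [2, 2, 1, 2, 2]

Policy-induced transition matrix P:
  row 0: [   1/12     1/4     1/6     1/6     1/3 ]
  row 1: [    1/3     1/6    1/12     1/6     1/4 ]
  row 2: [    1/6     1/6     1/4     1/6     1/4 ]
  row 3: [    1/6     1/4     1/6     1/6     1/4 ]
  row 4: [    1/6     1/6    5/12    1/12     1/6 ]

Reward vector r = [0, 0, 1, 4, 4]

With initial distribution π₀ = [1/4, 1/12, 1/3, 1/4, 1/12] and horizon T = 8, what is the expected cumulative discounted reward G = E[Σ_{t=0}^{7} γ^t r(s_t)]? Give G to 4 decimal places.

t=0: π = [0.2500, 0.0833, 0.3333, 0.2500, 0.0833], E[r] = 1.6667, γ^t·E[r] = 1.666667, running G = 1.666667
t=1: π = [0.1597, 0.2083, 0.2083, 0.1597, 0.2639], E[r] = 1.9028, γ^t·E[r] = 1.522222, running G = 3.188889
t=2: π = [0.1881, 0.1933, 0.2326, 0.1447, 0.2413], E[r] = 1.7766, γ^t·E[r] = 1.137037, running G = 4.325926
t=3: π = [0.1832, 0.1944, 0.2303, 0.1466, 0.2456], E[r] = 1.7988, γ^t·E[r] = 0.920963, running G = 5.246889
t=4: π = [0.1838, 0.1941, 0.2310, 0.1462, 0.2448], E[r] = 1.7951, γ^t·E[r] = 0.735263, running G = 5.982151
t=5: π = [0.1837, 0.1942, 0.2309, 0.1463, 0.2449], E[r] = 1.7957, γ^t·E[r] = 0.588406, running G = 6.570558
t=6: π = [0.1837, 0.1942, 0.2310, 0.1463, 0.2449], E[r] = 1.7956, γ^t·E[r] = 0.470702, running G = 7.041260
t=7: π = [0.1837, 0.1942, 0.2310, 0.1463, 0.2449], E[r] = 1.7956, γ^t·E[r] = 0.376564, running G = 7.417824

G = 7.4178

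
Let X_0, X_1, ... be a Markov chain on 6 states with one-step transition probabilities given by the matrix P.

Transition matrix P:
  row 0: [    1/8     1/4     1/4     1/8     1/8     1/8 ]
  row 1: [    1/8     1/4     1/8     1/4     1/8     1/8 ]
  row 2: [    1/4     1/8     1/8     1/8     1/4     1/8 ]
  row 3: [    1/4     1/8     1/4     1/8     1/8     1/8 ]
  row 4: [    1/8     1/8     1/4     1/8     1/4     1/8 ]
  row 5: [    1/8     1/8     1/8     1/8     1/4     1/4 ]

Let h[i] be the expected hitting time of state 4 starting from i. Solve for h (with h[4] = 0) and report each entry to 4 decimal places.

h = [6.0239, 6.1074, 5.3453, 6.0134, 0.0000, 5.2483]

First-step conditioning: h[4] = 0; for i ≠ 4, h[i] = 1 + Σ_k P[i][k]·h[k].
  h[0] = 1 + 1/8·h[0] + 1/4·h[1] + 1/4·h[2] + 1/8·h[3] + 1/8·h[5]
  h[1] = 1 + 1/8·h[0] + 1/4·h[1] + 1/8·h[2] + 1/4·h[3] + 1/8·h[5]
  h[2] = 1 + 1/4·h[0] + 1/8·h[1] + 1/8·h[2] + 1/8·h[3] + 1/8·h[5]
  h[3] = 1 + 1/4·h[0] + 1/8·h[1] + 1/4·h[2] + 1/8·h[3] + 1/8·h[5]
  h[5] = 1 + 1/8·h[0] + 1/8·h[1] + 1/8·h[2] + 1/8·h[3] + 1/4·h[5]
Solving the 5×5 linear system over states ≠ 4 gives exactly h = [8078/1341, 910/149, 7168/1341, 896/149, 0, 782/149] (h[4] = 0 is the target).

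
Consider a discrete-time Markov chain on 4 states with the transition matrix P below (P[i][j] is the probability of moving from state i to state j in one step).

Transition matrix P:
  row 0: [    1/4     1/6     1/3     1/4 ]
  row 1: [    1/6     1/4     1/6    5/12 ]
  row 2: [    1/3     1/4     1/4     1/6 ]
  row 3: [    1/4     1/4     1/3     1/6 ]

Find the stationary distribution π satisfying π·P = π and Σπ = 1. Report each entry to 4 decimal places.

π = [0.2536, 0.2289, 0.2725, 0.2450]

Balance equations π_j = Σ_i π_i·P[i][j]:
  π_0 = 1/4·π_0 + 1/6·π_1 + 1/3·π_2 + 1/4·π_3
  π_1 = 1/6·π_0 + 1/4·π_1 + 1/4·π_2 + 1/4·π_3
  π_2 = 1/3·π_0 + 1/6·π_1 + 1/4·π_2 + 1/3·π_3
  normalize: π_0 + π_1 + π_2 + π_3 = 1
Solving the linear system gives exactly π = [157/619, 425/1857, 506/1857, 455/1857].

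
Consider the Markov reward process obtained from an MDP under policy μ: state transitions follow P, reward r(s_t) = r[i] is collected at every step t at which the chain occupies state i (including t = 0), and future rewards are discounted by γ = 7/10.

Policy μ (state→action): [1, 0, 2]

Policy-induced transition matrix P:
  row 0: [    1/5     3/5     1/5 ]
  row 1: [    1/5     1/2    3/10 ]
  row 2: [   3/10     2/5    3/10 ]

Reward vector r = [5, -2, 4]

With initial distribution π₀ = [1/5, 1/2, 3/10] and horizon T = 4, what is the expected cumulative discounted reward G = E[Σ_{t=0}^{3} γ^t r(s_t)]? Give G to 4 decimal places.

t=0: π = [0.2000, 0.5000, 0.3000], E[r] = 1.2000, γ^t·E[r] = 1.200000, running G = 1.200000
t=1: π = [0.2300, 0.4900, 0.2800], E[r] = 1.2900, γ^t·E[r] = 0.903000, running G = 2.103000
t=2: π = [0.2280, 0.4950, 0.2770], E[r] = 1.2580, γ^t·E[r] = 0.616420, running G = 2.719420
t=3: π = [0.2277, 0.4951, 0.2772], E[r] = 1.2571, γ^t·E[r] = 0.431185, running G = 3.150605

G = 3.1506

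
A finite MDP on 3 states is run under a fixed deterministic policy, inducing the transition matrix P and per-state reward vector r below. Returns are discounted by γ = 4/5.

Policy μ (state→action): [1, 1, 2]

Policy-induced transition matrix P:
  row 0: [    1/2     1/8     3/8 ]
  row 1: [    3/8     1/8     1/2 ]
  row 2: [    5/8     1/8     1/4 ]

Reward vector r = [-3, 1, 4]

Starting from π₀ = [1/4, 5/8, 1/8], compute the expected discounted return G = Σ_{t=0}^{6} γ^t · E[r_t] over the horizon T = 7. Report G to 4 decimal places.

G = 0.6296

t=0: π = [0.2500, 0.6250, 0.1250], E[r] = 0.3750, γ^t·E[r] = 0.375000, running G = 0.375000
t=1: π = [0.4375, 0.1250, 0.4375], E[r] = 0.5625, γ^t·E[r] = 0.450000, running G = 0.825000
t=2: π = [0.5391, 0.1250, 0.3359], E[r] = -0.1484, γ^t·E[r] = -0.095000, running G = 0.730000
t=3: π = [0.5264, 0.1250, 0.3486], E[r] = -0.0596, γ^t·E[r] = -0.030500, running G = 0.699500
t=4: π = [0.5280, 0.1250, 0.3470], E[r] = -0.0707, γ^t·E[r] = -0.028950, running G = 0.670550
t=5: π = [0.5278, 0.1250, 0.3472], E[r] = -0.0693, γ^t·E[r] = -0.022705, running G = 0.647845
t=6: π = [0.5278, 0.1250, 0.3472], E[r] = -0.0695, γ^t·E[r] = -0.018210, running G = 0.629636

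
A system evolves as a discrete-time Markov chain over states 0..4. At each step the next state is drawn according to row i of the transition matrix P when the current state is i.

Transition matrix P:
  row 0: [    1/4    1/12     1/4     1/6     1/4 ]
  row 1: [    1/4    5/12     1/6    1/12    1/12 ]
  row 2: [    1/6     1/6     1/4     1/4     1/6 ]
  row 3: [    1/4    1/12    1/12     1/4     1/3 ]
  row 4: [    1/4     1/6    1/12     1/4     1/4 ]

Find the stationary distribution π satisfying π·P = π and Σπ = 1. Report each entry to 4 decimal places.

Balance equations π_j = Σ_i π_i·P[i][j]:
  π_0 = 1/4·π_0 + 1/4·π_1 + 1/6·π_2 + 1/4·π_3 + 1/4·π_4
  π_1 = 1/12·π_0 + 5/12·π_1 + 1/6·π_2 + 1/12·π_3 + 1/6·π_4
  π_2 = 1/4·π_0 + 1/6·π_1 + 1/4·π_2 + 1/12·π_3 + 1/12·π_4
  π_3 = 1/6·π_0 + 1/12·π_1 + 1/4·π_2 + 1/4·π_3 + 1/4·π_4
  normalize: π_0 + π_1 + π_2 + π_3 + π_4 = 1
Solving the linear system gives exactly π = [3053/12921, 2243/12921, 709/4307, 2602/12921, 2896/12921].

π = [0.2363, 0.1736, 0.1646, 0.2014, 0.2241]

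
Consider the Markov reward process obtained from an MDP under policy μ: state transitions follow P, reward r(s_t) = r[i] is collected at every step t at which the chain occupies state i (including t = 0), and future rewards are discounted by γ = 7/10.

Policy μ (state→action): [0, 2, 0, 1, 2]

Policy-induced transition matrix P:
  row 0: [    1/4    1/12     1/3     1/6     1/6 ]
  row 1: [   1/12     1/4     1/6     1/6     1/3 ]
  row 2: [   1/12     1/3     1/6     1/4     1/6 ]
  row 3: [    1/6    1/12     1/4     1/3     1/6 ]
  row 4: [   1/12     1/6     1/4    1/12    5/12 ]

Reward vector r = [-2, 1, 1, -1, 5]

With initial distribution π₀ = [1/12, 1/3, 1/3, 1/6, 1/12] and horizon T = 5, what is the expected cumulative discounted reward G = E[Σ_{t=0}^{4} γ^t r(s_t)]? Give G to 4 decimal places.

G = 2.9983

t=0: π = [0.0833, 0.3333, 0.3333, 0.1667, 0.0833], E[r] = 0.7500, γ^t·E[r] = 0.750000, running G = 0.750000
t=1: π = [0.1111, 0.2292, 0.2014, 0.2153, 0.2431], E[r] = 1.2083, γ^t·E[r] = 0.845833, running G = 1.595833
t=2: π = [0.1198, 0.1921, 0.2234, 0.1991, 0.2656], E[r] = 1.3050, γ^t·E[r] = 0.639439, running G = 2.235272
t=3: π = [0.1199, 0.1933, 0.2254, 0.1963, 0.2651], E[r] = 1.3081, γ^t·E[r] = 0.448666, running G = 2.683938
t=4: π = [0.1197, 0.1940, 0.2251, 0.1961, 0.2652], E[r] = 1.3095, γ^t·E[r] = 0.314405, running G = 2.998342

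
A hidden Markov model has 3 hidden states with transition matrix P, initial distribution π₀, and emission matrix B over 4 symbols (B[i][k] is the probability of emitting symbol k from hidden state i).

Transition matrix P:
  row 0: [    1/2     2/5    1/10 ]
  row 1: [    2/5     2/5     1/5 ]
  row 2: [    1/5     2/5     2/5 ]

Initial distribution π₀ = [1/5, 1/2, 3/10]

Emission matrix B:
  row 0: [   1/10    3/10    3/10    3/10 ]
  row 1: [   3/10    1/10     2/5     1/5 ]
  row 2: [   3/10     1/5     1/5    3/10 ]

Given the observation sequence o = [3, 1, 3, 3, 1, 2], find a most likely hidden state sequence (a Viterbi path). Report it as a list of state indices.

path = [1, 0, 0, 0, 0, 1]

t=0: δ = [6.000e-02, 1.000e-01, 9.000e-02]  (obs o_0=3)
t=1: δ = [1.200e-02, 4.000e-03, 7.200e-03]  ψ = [1, 1, 2]  (obs o_1=1)
t=2: δ = [1.800e-03, 9.600e-04, 8.640e-04]  ψ = [0, 0, 2]  (obs o_2=3)
t=3: δ = [2.700e-04, 1.440e-04, 1.037e-04]  ψ = [0, 0, 2]  (obs o_3=3)
t=4: δ = [4.050e-05, 1.080e-05, 8.294e-06]  ψ = [0, 0, 2]  (obs o_4=1)
t=5: δ = [6.075e-06, 6.480e-06, 8.100e-07]  ψ = [0, 0, 0]  (obs o_5=2)
backtrack: best end state = 1; path = [1, 0, 0, 0, 0, 1]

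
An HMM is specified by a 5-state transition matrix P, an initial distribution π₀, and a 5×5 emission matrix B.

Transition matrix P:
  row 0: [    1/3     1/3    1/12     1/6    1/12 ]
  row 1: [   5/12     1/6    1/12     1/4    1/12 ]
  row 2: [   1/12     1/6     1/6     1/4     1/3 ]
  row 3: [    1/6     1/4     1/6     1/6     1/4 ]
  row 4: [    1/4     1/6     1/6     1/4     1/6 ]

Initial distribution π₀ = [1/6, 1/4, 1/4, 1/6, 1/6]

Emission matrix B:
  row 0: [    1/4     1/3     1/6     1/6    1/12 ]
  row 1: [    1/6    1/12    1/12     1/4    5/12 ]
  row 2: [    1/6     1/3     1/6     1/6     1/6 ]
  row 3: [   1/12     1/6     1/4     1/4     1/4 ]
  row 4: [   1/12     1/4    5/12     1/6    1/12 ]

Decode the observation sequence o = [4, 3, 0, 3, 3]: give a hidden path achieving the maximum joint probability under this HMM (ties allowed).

path = [1, 0, 0, 1, 0]

t=0: δ = [1.389e-02, 1.042e-01, 4.167e-02, 4.167e-02, 1.389e-02]  (obs o_0=4)
t=1: δ = [7.234e-03, 4.340e-03, 1.447e-03, 6.510e-03, 2.315e-03]  ψ = [1, 1, 1, 1, 2]  (obs o_1=3)
t=2: δ = [6.028e-04, 4.019e-04, 1.808e-04, 1.005e-04, 1.356e-04]  ψ = [0, 0, 3, 0, 3]  (obs o_2=0)
t=3: δ = [3.349e-05, 5.023e-05, 8.372e-06, 2.512e-05, 1.005e-05]  ψ = [0, 0, 0, 0, 2]  (obs o_3=3)
t=4: δ = [3.489e-06, 2.791e-06, 6.977e-07, 3.140e-06, 1.047e-06]  ψ = [1, 0, 1, 1, 3]  (obs o_4=3)
backtrack: best end state = 0; path = [1, 0, 0, 1, 0]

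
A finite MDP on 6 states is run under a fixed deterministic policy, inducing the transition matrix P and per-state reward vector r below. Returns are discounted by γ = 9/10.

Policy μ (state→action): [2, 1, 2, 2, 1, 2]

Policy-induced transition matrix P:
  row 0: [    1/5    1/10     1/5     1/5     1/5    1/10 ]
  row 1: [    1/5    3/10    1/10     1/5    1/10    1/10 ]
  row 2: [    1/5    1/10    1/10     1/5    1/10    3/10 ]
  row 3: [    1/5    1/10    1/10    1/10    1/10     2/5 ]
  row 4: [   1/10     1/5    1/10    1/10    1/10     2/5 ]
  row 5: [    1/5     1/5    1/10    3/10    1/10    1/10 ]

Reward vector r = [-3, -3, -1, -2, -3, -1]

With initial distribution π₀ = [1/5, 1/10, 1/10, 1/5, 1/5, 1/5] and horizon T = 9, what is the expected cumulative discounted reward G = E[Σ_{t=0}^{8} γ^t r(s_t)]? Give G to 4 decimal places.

t=0: π = [0.2000, 0.1000, 0.1000, 0.2000, 0.2000, 0.2000], E[r] = -2.2000, γ^t·E[r] = -2.200000, running G = -2.200000
t=1: π = [0.1800, 0.1600, 0.1200, 0.1800, 0.1200, 0.2400], E[r] = -2.1000, γ^t·E[r] = -1.890000, running G = -4.090000
t=2: π = [0.1880, 0.1680, 0.1180, 0.1940, 0.1180, 0.2140], E[r] = -2.1420, γ^t·E[r] = -1.735020, running G = -5.825020
t=3: π = [0.1882, 0.1668, 0.1188, 0.1902, 0.1188, 0.2172], E[r] = -2.1378, γ^t·E[r] = -1.558456, running G = -7.383476
t=4: π = [0.1881, 0.1670, 0.1188, 0.1908, 0.1188, 0.2165], E[r] = -2.1386, γ^t·E[r] = -1.403149, running G = -8.786625
t=5: π = [0.1881, 0.1669, 0.1188, 0.1907, 0.1188, 0.2167], E[r] = -2.1384, γ^t·E[r] = -1.262693, running G = -10.049318
t=6: π = [0.1881, 0.1669, 0.1188, 0.1907, 0.1188, 0.2166], E[r] = -2.1384, γ^t·E[r] = -1.136454, running G = -11.185772
t=7: π = [0.1881, 0.1669, 0.1188, 0.1907, 0.1188, 0.2166], E[r] = -2.1384, γ^t·E[r] = -1.022803, running G = -12.208575
t=8: π = [0.1881, 0.1669, 0.1188, 0.1907, 0.1188, 0.2166], E[r] = -2.1384, γ^t·E[r] = -0.920524, running G = -13.129099

G = -13.1291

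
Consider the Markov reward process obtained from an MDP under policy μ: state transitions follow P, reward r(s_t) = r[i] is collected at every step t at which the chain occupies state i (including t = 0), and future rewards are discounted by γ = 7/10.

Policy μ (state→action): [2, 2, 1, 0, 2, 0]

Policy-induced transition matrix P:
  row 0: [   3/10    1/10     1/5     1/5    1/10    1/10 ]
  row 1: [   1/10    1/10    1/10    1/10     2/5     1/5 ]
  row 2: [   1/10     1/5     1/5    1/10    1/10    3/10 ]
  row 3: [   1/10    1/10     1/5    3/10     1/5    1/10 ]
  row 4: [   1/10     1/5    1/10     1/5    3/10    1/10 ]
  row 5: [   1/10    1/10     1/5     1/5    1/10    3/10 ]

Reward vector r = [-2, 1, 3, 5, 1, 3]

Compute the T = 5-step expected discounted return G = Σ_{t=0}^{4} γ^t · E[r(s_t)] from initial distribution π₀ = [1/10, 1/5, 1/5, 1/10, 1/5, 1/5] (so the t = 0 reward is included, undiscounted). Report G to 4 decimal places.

t=0: π = [0.1000, 0.2000, 0.2000, 0.1000, 0.2000, 0.2000], E[r] = 1.9000, γ^t·E[r] = 1.900000, running G = 1.900000
t=1: π = [0.1200, 0.1400, 0.1600, 0.1700, 0.2100, 0.2000], E[r] = 2.0400, γ^t·E[r] = 1.428000, running G = 3.328000
t=2: π = [0.1240, 0.1370, 0.1650, 0.1870, 0.2010, 0.1860], E[r] = 2.0780, γ^t·E[r] = 1.018220, running G = 4.346220
t=3: π = [0.1248, 0.1366, 0.1662, 0.1885, 0.2000, 0.1839], E[r] = 2.0798, γ^t·E[r] = 0.713371, running G = 5.059591
t=4: π = [0.1250, 0.1366, 0.1663, 0.1886, 0.1998, 0.1837], E[r] = 2.0794, γ^t·E[r] = 0.499274, running G = 5.558865

G = 5.5589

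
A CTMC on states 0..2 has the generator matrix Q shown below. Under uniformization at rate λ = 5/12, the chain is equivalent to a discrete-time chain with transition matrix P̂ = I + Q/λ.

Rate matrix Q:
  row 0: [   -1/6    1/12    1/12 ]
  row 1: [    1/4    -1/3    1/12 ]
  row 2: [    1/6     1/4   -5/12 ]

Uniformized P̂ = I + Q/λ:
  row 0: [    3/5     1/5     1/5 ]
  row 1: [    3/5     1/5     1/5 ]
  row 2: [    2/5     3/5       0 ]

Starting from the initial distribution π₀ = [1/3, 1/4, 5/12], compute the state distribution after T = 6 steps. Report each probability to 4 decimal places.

t=0: π = [0.3333, 0.2500, 0.4167]
t=1: π = [0.5167, 0.3667, 0.1167]
t=2: π = [0.5767, 0.2467, 0.1767]
t=3: π = [0.5647, 0.2707, 0.1647]
t=4: π = [0.5671, 0.2659, 0.1671]
t=5: π = [0.5666, 0.2668, 0.1666]
t=6: π = [0.5667, 0.2666, 0.1667]

π = [0.5667, 0.2666, 0.1667]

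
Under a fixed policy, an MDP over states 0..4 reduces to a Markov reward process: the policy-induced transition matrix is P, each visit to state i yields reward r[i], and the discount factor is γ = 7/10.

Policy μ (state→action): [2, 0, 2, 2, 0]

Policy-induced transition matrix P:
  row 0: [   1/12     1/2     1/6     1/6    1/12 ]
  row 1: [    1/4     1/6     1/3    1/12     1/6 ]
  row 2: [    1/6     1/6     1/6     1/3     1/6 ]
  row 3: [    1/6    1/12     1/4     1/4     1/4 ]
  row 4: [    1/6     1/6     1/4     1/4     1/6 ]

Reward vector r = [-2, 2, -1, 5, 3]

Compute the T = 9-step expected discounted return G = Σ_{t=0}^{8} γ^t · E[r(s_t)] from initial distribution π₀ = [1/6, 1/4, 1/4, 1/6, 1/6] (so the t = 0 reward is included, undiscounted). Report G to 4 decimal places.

t=0: π = [0.1667, 0.2500, 0.2500, 0.1667, 0.1667], E[r] = 1.2500, γ^t·E[r] = 1.250000, running G = 1.250000
t=1: π = [0.1736, 0.2083, 0.2361, 0.2153, 0.1667], E[r] = 1.4097, γ^t·E[r] = 0.986806, running G = 2.236806
t=2: π = [0.1696, 0.2066, 0.2332, 0.2205, 0.1701], E[r] = 1.4537, γ^t·E[r] = 0.712315, running G = 2.949120
t=3: π = [0.1698, 0.2048, 0.2337, 0.2209, 0.1709], E[r] = 1.4536, γ^t·E[r] = 0.498571, running G = 3.447691
t=4: π = [0.1696, 0.2048, 0.2335, 0.2212, 0.1709], E[r] = 1.4558, γ^t·E[r] = 0.349535, running G = 3.797226
t=5: π = [0.1696, 0.2048, 0.2335, 0.2212, 0.1710], E[r] = 1.4556, γ^t·E[r] = 0.244649, running G = 4.041875
t=6: π = [0.1696, 0.2048, 0.2335, 0.2212, 0.1710], E[r] = 1.4557, γ^t·E[r] = 0.171267, running G = 4.213143
t=7: π = [0.1696, 0.2048, 0.2335, 0.2212, 0.1710], E[r] = 1.4557, γ^t·E[r] = 0.119886, running G = 4.333029
t=8: π = [0.1696, 0.2048, 0.2335, 0.2212, 0.1710], E[r] = 1.4557, γ^t·E[r] = 0.083921, running G = 4.416949

G = 4.4169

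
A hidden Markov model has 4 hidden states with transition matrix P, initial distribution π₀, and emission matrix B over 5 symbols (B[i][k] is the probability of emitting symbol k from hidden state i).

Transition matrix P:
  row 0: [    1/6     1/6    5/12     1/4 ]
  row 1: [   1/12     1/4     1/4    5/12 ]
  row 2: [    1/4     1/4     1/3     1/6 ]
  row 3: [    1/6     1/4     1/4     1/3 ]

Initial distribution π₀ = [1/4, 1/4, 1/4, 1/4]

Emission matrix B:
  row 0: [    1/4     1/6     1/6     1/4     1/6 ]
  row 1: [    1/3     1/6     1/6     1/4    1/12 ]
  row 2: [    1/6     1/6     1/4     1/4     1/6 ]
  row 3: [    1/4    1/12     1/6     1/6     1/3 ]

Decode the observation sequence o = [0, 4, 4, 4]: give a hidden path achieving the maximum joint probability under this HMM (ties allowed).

t=0: δ = [6.250e-02, 8.333e-02, 4.167e-02, 6.250e-02]  (obs o_0=0)
t=1: δ = [1.736e-03, 1.736e-03, 4.340e-03, 1.157e-02]  ψ = [0, 1, 0, 1]  (obs o_1=4)
t=2: δ = [3.215e-04, 2.411e-04, 4.823e-04, 1.286e-03]  ψ = [3, 3, 3, 3]  (obs o_2=4)
t=3: δ = [3.572e-05, 2.679e-05, 5.358e-05, 1.429e-04]  ψ = [3, 3, 3, 3]  (obs o_3=4)
backtrack: best end state = 3; path = [1, 3, 3, 3]

path = [1, 3, 3, 3]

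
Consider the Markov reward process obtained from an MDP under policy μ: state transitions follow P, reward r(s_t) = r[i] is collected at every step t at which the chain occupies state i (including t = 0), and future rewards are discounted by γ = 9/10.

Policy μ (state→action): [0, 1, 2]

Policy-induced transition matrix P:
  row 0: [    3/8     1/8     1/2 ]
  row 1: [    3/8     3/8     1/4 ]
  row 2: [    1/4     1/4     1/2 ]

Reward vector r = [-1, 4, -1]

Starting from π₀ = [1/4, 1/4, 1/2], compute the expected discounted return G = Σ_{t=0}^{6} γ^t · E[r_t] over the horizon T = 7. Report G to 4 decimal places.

t=0: π = [0.2500, 0.2500, 0.5000], E[r] = 0.2500, γ^t·E[r] = 0.250000, running G = 0.250000
t=1: π = [0.3125, 0.2500, 0.4375], E[r] = 0.2500, γ^t·E[r] = 0.225000, running G = 0.475000
t=2: π = [0.3203, 0.2422, 0.4375], E[r] = 0.2109, γ^t·E[r] = 0.170859, running G = 0.645859
t=3: π = [0.3203, 0.2402, 0.4395], E[r] = 0.2012, γ^t·E[r] = 0.146654, running G = 0.792514
t=4: π = [0.3201, 0.2400, 0.4399], E[r] = 0.2000, γ^t·E[r] = 0.131188, running G = 0.923702
t=5: π = [0.3200, 0.2400, 0.4400], E[r] = 0.2000, γ^t·E[r] = 0.118069, running G = 1.041771
t=6: π = [0.3200, 0.2400, 0.4400], E[r] = 0.2000, γ^t·E[r] = 0.106283, running G = 1.148053

G = 1.1481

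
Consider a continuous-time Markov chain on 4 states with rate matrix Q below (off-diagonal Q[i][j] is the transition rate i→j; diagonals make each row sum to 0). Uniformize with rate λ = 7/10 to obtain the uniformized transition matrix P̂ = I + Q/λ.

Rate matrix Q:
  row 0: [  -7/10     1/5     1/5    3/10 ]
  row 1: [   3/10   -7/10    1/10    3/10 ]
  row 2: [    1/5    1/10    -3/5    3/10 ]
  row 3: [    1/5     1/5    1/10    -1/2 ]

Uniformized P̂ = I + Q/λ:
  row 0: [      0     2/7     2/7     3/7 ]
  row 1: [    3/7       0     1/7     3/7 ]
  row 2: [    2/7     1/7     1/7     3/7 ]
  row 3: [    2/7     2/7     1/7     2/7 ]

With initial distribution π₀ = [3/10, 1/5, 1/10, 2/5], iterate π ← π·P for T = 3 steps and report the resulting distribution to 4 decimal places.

t=0: π = [0.3000, 0.2000, 0.1000, 0.4000]
t=1: π = [0.2286, 0.2143, 0.1857, 0.3714]
t=2: π = [0.2510, 0.1980, 0.1755, 0.3755]
t=3: π = [0.2423, 0.2041, 0.1787, 0.3749]

π = [0.2423, 0.2041, 0.1787, 0.3749]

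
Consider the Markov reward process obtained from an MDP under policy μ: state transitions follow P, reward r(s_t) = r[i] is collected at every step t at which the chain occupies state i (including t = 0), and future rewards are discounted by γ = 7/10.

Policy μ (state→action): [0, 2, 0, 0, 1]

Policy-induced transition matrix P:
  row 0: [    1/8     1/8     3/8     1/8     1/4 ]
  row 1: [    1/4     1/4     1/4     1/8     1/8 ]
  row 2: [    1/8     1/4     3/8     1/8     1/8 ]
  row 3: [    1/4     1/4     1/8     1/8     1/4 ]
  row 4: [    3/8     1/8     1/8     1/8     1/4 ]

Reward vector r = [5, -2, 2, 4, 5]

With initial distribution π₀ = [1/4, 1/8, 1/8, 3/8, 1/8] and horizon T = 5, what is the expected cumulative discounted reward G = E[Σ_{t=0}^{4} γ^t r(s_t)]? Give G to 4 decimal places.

t=0: π = [0.2500, 0.1250, 0.1250, 0.3750, 0.1250], E[r] = 3.3750, γ^t·E[r] = 3.375000, running G = 3.375000
t=1: π = [0.2188, 0.2031, 0.2344, 0.1250, 0.2188], E[r] = 2.7500, γ^t·E[r] = 1.925000, running G = 5.300000
t=2: π = [0.2207, 0.1953, 0.2637, 0.1250, 0.1953], E[r] = 2.7168, γ^t·E[r] = 1.331230, running G = 6.631230
t=3: π = [0.2139, 0.1980, 0.2705, 0.1250, 0.1926], E[r] = 2.6775, γ^t·E[r] = 0.918379, running G = 7.549610
t=4: π = [0.2135, 0.1992, 0.2708, 0.1250, 0.1914], E[r] = 2.6682, γ^t·E[r] = 0.640623, running G = 8.190233

G = 8.1902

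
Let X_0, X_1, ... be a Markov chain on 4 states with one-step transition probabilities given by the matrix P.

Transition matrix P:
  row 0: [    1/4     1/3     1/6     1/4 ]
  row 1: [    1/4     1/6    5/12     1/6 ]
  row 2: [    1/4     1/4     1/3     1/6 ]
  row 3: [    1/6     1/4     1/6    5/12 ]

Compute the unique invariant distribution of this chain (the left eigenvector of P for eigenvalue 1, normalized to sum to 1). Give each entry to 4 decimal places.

Balance equations π_j = Σ_i π_i·P[i][j]:
  π_0 = 1/4·π_0 + 1/4·π_1 + 1/4·π_2 + 1/6·π_3
  π_1 = 1/3·π_0 + 1/6·π_1 + 1/4·π_2 + 1/4·π_3
  π_2 = 1/6·π_0 + 5/12·π_1 + 1/3·π_2 + 1/6·π_3
  normalize: π_0 + π_1 + π_2 + π_3 = 1
Solving the linear system gives exactly π = [25/109, 352/1417, 389/1417, 27/109].

π = [0.2294, 0.2484, 0.2745, 0.2477]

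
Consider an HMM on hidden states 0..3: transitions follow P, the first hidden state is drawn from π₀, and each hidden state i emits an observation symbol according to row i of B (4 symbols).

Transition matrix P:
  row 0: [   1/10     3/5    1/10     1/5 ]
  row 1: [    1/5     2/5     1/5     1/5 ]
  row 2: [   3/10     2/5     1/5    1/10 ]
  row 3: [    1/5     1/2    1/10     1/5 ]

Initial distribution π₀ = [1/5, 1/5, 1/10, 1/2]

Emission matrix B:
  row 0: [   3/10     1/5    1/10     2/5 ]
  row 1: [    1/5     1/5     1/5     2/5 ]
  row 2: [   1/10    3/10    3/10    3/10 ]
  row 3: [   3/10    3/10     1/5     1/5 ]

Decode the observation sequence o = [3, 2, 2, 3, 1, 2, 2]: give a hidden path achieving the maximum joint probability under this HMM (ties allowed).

path = [3, 1, 1, 1, 1, 1, 1]

t=0: δ = [8.000e-02, 8.000e-02, 3.000e-02, 1.000e-01]  (obs o_0=3)
t=1: δ = [2.000e-03, 1.000e-02, 4.800e-03, 4.000e-03]  ψ = [3, 3, 1, 3]  (obs o_1=2)
t=2: δ = [2.000e-04, 8.000e-04, 6.000e-04, 4.000e-04]  ψ = [1, 1, 1, 1]  (obs o_2=2)
t=3: δ = [7.200e-05, 1.280e-04, 4.800e-05, 3.200e-05]  ψ = [2, 1, 1, 1]  (obs o_3=3)
t=4: δ = [5.120e-06, 1.024e-05, 7.680e-06, 7.680e-06]  ψ = [1, 1, 1, 1]  (obs o_4=1)
t=5: δ = [2.304e-07, 8.192e-07, 6.144e-07, 4.096e-07]  ψ = [2, 1, 1, 1]  (obs o_5=2)
t=6: δ = [1.843e-08, 6.554e-08, 4.915e-08, 3.277e-08]  ψ = [2, 1, 1, 1]  (obs o_6=2)
backtrack: best end state = 1; path = [3, 1, 1, 1, 1, 1, 1]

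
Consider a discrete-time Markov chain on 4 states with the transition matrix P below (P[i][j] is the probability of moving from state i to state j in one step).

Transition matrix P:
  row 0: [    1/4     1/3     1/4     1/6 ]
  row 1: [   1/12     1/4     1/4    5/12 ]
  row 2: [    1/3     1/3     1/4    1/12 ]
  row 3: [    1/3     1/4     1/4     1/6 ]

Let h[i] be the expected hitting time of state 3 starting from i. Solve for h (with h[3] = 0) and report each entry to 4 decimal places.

First-step conditioning: h[3] = 0; for i ≠ 3, h[i] = 1 + Σ_k P[i][k]·h[k].
  h[0] = 1 + 1/4·h[0] + 1/3·h[1] + 1/4·h[2]
  h[1] = 1 + 1/12·h[0] + 1/4·h[1] + 1/4·h[2]
  h[2] = 1 + 1/3·h[0] + 1/3·h[1] + 1/4·h[2]
Solving the 3×3 linear system over states ≠ 3 gives exactly h = [624/139, 480/139, 676/139, 0] (h[3] = 0 is the target).

h = [4.4892, 3.4532, 4.8633, 0.0000]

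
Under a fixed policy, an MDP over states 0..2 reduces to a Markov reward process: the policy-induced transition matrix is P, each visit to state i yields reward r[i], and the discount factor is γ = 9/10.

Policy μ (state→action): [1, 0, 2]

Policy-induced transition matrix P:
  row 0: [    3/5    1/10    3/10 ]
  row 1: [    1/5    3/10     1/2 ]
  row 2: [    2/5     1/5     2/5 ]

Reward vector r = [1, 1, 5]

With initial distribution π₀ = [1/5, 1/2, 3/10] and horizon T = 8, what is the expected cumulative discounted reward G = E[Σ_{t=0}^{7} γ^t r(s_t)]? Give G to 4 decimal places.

t=0: π = [0.2000, 0.5000, 0.3000], E[r] = 2.2000, γ^t·E[r] = 2.200000, running G = 2.200000
t=1: π = [0.3400, 0.2300, 0.4300], E[r] = 2.7200, γ^t·E[r] = 2.448000, running G = 4.648000
t=2: π = [0.4220, 0.1890, 0.3890], E[r] = 2.5560, γ^t·E[r] = 2.070360, running G = 6.718360
t=3: π = [0.4466, 0.1767, 0.3767], E[r] = 2.5068, γ^t·E[r] = 1.827457, running G = 8.545817
t=4: π = [0.4540, 0.1730, 0.3730], E[r] = 2.4920, γ^t·E[r] = 1.635027, running G = 10.180845
t=5: π = [0.4562, 0.1719, 0.3719], E[r] = 2.4876, γ^t·E[r] = 1.468910, running G = 11.649755
t=6: π = [0.4569, 0.1716, 0.3716], E[r] = 2.4863, γ^t·E[r] = 1.321313, running G = 12.971068
t=7: π = [0.4571, 0.1715, 0.3715], E[r] = 2.4859, γ^t·E[r] = 1.188991, running G = 14.160059

G = 14.1601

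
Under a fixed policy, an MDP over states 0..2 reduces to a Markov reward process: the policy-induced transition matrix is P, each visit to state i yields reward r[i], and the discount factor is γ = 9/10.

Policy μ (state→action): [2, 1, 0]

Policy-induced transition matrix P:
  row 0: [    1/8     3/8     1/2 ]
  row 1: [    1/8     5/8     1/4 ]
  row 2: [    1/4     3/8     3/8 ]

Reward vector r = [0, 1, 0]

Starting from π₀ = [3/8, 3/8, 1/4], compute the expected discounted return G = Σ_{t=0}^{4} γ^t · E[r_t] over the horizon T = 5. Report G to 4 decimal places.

G = 1.8864

t=0: π = [0.3750, 0.3750, 0.2500], E[r] = 0.3750, γ^t·E[r] = 0.375000, running G = 0.375000
t=1: π = [0.1563, 0.4688, 0.3750], E[r] = 0.4688, γ^t·E[r] = 0.421875, running G = 0.796875
t=2: π = [0.1719, 0.4922, 0.3359], E[r] = 0.4922, γ^t·E[r] = 0.398672, running G = 1.195547
t=3: π = [0.1670, 0.4980, 0.3350], E[r] = 0.4980, γ^t·E[r] = 0.363076, running G = 1.558623
t=4: π = [0.1669, 0.4995, 0.3336], E[r] = 0.4995, γ^t·E[r] = 0.327730, running G = 1.886353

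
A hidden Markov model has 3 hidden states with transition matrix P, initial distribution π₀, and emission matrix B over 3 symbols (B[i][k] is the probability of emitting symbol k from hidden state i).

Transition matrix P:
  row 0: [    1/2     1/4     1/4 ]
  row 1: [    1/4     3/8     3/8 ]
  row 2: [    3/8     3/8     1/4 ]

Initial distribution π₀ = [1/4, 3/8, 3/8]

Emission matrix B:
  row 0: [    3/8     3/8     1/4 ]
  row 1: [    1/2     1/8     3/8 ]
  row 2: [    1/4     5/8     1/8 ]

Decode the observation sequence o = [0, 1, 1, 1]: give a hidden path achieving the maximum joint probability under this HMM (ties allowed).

path = [1, 2, 0, 0]

t=0: δ = [9.375e-02, 1.875e-01, 9.375e-02]  (obs o_0=0)
t=1: δ = [1.758e-02, 8.789e-03, 4.395e-02]  ψ = [0, 1, 1]  (obs o_1=1)
t=2: δ = [6.180e-03, 2.060e-03, 6.866e-03]  ψ = [2, 2, 2]  (obs o_2=1)
t=3: δ = [1.159e-03, 3.219e-04, 1.073e-03]  ψ = [0, 2, 2]  (obs o_3=1)
backtrack: best end state = 0; path = [1, 2, 0, 0]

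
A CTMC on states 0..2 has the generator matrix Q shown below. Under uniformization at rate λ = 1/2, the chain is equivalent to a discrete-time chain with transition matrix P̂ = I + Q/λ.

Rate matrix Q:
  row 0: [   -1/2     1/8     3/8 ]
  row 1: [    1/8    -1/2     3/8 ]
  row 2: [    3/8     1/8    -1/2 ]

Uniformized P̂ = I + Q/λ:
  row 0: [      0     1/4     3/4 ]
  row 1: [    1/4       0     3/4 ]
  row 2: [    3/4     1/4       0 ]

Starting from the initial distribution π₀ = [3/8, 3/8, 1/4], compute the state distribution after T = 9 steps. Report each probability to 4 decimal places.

π = [0.3580, 0.2000, 0.4420]

t=0: π = [0.3750, 0.3750, 0.2500]
t=1: π = [0.2813, 0.1563, 0.5625]
t=2: π = [0.4609, 0.2109, 0.3281]
t=3: π = [0.2988, 0.1973, 0.5039]
t=4: π = [0.4272, 0.2007, 0.3721]
t=5: π = [0.3292, 0.1998, 0.4709]
t=6: π = [0.4032, 0.2000, 0.3968]
t=7: π = [0.3476, 0.2000, 0.4524]
t=8: π = [0.3893, 0.2000, 0.4107]
t=9: π = [0.3580, 0.2000, 0.4420]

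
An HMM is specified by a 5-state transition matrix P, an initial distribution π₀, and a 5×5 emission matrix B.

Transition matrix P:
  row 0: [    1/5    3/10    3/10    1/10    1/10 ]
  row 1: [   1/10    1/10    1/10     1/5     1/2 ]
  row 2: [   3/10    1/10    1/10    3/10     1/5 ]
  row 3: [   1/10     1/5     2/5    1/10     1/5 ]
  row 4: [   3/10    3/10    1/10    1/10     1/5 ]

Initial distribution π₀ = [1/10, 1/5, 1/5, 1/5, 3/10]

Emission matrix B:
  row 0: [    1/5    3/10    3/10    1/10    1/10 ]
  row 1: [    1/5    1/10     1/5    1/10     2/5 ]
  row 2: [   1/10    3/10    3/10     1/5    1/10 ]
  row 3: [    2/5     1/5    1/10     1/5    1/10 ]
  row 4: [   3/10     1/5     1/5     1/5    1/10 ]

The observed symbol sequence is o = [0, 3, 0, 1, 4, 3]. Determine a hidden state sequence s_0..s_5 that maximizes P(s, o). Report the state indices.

t=0: δ = [2.000e-02, 4.000e-02, 2.000e-02, 8.000e-02, 9.000e-02]  (obs o_0=0)
t=1: δ = [2.700e-03, 2.700e-03, 6.400e-03, 1.800e-03, 4.000e-03]  ψ = [4, 4, 3, 4, 1]  (obs o_1=3)
t=2: δ = [3.840e-04, 2.400e-04, 8.100e-05, 7.680e-04, 4.050e-04]  ψ = [2, 4, 0, 2, 1]  (obs o_2=0)
t=3: δ = [3.645e-05, 1.536e-05, 9.216e-05, 1.536e-05, 3.072e-05]  ψ = [4, 3, 3, 3, 3]  (obs o_3=1)
t=4: δ = [2.765e-06, 4.374e-06, 1.093e-06, 2.765e-06, 1.843e-06]  ψ = [2, 0, 0, 2, 2]  (obs o_4=4)
t=5: δ = [5.530e-08, 8.294e-08, 2.212e-07, 1.750e-07, 4.374e-07]  ψ = [0, 0, 3, 1, 1]  (obs o_5=3)
backtrack: best end state = 4; path = [4, 1, 4, 0, 1, 4]

path = [4, 1, 4, 0, 1, 4]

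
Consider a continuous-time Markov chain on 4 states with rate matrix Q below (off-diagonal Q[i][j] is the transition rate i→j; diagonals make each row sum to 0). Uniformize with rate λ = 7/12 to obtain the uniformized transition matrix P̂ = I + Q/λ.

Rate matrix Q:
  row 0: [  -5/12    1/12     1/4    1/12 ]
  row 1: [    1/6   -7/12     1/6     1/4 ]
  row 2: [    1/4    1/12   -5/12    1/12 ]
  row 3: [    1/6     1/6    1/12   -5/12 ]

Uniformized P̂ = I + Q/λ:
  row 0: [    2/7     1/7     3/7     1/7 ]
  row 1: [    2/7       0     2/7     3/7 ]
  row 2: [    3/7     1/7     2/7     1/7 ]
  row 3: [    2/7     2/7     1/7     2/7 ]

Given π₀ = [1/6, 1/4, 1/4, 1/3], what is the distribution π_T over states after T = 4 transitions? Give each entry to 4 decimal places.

π = [0.3285, 0.1525, 0.3011, 0.2178]

t=0: π = [0.1667, 0.2500, 0.2500, 0.3333]
t=1: π = [0.3214, 0.1548, 0.2619, 0.2619]
t=2: π = [0.3231, 0.1582, 0.2942, 0.2245]
t=3: π = [0.3277, 0.1523, 0.2998, 0.2201]
t=4: π = [0.3285, 0.1525, 0.3011, 0.2178]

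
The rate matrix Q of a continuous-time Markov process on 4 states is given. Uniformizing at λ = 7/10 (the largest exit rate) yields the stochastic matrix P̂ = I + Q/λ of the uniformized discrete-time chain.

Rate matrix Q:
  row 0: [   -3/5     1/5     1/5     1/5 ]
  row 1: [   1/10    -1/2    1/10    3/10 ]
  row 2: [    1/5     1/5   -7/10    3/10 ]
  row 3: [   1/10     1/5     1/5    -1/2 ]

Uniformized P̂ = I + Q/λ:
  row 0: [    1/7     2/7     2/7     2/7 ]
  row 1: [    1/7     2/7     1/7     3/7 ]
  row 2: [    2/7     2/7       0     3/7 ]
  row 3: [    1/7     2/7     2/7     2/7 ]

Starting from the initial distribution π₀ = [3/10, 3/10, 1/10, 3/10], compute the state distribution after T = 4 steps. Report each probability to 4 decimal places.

t=0: π = [0.3000, 0.3000, 0.1000, 0.3000]
t=1: π = [0.1571, 0.2857, 0.2143, 0.3429]
t=2: π = [0.1735, 0.2857, 0.1837, 0.3571]
t=3: π = [0.1691, 0.2857, 0.1924, 0.3528]
t=4: π = [0.1703, 0.2857, 0.1899, 0.3540]

π = [0.1703, 0.2857, 0.1899, 0.3540]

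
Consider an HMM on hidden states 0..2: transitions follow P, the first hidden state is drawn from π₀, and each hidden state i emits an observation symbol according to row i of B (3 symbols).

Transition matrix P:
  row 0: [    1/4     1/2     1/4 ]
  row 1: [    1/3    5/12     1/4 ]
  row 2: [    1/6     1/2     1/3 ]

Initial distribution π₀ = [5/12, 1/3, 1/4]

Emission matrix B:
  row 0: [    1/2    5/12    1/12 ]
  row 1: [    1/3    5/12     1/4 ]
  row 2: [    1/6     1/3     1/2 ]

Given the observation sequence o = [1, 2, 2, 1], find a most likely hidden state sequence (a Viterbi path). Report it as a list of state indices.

path = [0, 2, 2, 1]

t=0: δ = [1.736e-01, 1.389e-01, 8.333e-02]  (obs o_0=1)
t=1: δ = [3.858e-03, 2.170e-02, 2.170e-02]  ψ = [1, 0, 0]  (obs o_1=2)
t=2: δ = [6.028e-04, 2.713e-03, 3.617e-03]  ψ = [1, 2, 2]  (obs o_2=2)
t=3: δ = [3.768e-04, 7.535e-04, 4.019e-04]  ψ = [1, 2, 2]  (obs o_3=1)
backtrack: best end state = 1; path = [0, 2, 2, 1]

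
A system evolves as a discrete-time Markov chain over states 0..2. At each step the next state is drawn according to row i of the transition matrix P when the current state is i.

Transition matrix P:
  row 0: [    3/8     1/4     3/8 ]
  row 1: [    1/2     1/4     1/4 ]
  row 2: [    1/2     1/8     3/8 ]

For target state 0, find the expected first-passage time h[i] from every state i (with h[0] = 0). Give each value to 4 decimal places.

h = [0.0000, 2.0000, 2.0000]

First-step conditioning: h[0] = 0; for i ≠ 0, h[i] = 1 + Σ_k P[i][k]·h[k].
  h[1] = 1 + 1/4·h[1] + 1/4·h[2]
  h[2] = 1 + 1/8·h[1] + 3/8·h[2]
Solving the 2×2 linear system over states ≠ 0 gives exactly h = [0, 2, 2] (h[0] = 0 is the target).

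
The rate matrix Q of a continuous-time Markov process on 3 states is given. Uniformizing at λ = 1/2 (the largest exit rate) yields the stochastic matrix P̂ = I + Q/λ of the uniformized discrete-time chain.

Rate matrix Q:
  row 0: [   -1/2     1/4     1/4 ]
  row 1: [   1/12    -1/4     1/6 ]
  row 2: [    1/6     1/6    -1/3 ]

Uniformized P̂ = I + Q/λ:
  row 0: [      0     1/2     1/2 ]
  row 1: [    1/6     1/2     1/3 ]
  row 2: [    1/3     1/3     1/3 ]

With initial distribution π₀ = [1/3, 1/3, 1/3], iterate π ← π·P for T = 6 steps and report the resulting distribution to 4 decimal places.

t=0: π = [0.3333, 0.3333, 0.3333]
t=1: π = [0.1667, 0.4444, 0.3889]
t=2: π = [0.2037, 0.4352, 0.3611]
t=3: π = [0.1929, 0.4398, 0.3673]
t=4: π = [0.1957, 0.4388, 0.3655]
t=5: π = [0.1950, 0.4391, 0.3660]
t=6: π = [0.1952, 0.4390, 0.3658]

π = [0.1952, 0.4390, 0.3658]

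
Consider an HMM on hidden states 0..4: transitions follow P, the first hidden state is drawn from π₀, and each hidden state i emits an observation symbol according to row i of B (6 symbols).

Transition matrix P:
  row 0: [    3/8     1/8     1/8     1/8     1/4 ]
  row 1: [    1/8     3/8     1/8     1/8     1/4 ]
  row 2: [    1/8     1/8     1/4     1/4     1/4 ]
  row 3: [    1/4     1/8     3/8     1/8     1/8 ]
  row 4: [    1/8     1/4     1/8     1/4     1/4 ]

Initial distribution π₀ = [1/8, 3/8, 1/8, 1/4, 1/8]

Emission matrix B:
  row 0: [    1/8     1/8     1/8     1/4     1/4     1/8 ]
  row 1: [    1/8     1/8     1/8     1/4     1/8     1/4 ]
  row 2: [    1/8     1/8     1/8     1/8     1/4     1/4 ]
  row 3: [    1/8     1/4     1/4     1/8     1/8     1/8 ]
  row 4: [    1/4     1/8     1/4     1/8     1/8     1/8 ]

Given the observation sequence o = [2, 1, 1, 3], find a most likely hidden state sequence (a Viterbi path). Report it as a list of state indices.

t=0: δ = [1.562e-02, 4.688e-02, 1.562e-02, 6.250e-02, 3.125e-02]  (obs o_0=2)
t=1: δ = [1.953e-03, 2.197e-03, 2.930e-03, 1.953e-03, 1.465e-03]  ψ = [3, 1, 3, 3, 1]  (obs o_1=1)
t=2: δ = [9.155e-05, 1.030e-04, 9.155e-05, 1.831e-04, 9.155e-05]  ψ = [0, 1, 2, 2, 2]  (obs o_2=1)
t=3: δ = [1.144e-05, 9.656e-06, 8.583e-06, 2.861e-06, 3.219e-06]  ψ = [3, 1, 3, 2, 1]  (obs o_3=3)
backtrack: best end state = 0; path = [3, 2, 3, 0]

path = [3, 2, 3, 0]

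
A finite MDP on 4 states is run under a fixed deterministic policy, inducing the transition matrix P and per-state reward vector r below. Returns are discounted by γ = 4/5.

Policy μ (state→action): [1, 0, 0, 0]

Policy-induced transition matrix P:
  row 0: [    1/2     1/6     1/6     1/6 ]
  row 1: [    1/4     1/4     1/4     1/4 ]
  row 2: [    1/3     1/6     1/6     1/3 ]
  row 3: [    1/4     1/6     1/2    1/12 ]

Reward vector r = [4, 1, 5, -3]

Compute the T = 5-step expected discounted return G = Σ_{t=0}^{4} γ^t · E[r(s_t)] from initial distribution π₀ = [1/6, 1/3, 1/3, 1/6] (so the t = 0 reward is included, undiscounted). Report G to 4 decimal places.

G = 7.3128

t=0: π = [0.1667, 0.3333, 0.3333, 0.1667], E[r] = 2.1667, γ^t·E[r] = 2.166667, running G = 2.166667
t=1: π = [0.3194, 0.1944, 0.2500, 0.2361], E[r] = 2.0139, γ^t·E[r] = 1.611111, running G = 3.777778
t=2: π = [0.3507, 0.1829, 0.2616, 0.2049], E[r] = 2.2789, γ^t·E[r] = 1.458519, running G = 5.236296
t=3: π = [0.3595, 0.1819, 0.2502, 0.2084], E[r] = 2.2455, γ^t·E[r] = 1.149679, running G = 6.385975
t=4: π = [0.3607, 0.1818, 0.2513, 0.2062], E[r] = 2.2627, γ^t·E[r] = 0.926818, running G = 7.312793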